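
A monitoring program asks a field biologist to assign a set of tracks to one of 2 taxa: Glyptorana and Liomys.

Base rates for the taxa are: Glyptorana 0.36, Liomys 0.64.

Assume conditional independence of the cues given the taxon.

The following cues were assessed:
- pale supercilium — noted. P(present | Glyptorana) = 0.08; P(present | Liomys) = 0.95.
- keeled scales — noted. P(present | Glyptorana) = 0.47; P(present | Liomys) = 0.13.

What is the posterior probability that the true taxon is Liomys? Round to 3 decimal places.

0.854

Multiply each prior by the joint likelihood of the cue pattern:
  Glyptorana: 0.36 × 0.08 × 0.47 = 0.013536
  Liomys: 0.64 × 0.95 × 0.13 = 0.07904
Marginal likelihood of the evidence = 0.092576.
P(Liomys | evidence) = 0.07904 / 0.092576 ≈ 0.854.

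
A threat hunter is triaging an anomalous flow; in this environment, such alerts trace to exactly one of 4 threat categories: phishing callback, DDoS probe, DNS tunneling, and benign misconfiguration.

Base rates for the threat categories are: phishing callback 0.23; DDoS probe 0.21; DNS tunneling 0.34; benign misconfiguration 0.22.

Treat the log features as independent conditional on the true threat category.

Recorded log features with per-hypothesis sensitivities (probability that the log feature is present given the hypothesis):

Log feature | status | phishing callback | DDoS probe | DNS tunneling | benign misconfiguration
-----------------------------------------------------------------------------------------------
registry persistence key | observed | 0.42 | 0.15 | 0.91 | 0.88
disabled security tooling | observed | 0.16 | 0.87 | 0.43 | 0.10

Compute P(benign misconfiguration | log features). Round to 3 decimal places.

Multiply each prior by the joint likelihood of the log feature pattern:
  phishing callback: 0.23 × 0.42 × 0.16 = 0.015456
  DDoS probe: 0.21 × 0.15 × 0.87 = 0.027405
  DNS tunneling: 0.34 × 0.91 × 0.43 = 0.13304
  benign misconfiguration: 0.22 × 0.88 × 0.10 = 0.01936
Normalizing constant Z = 0.015456 + 0.027405 + 0.13304 + 0.01936 = 0.19526.
P(benign misconfiguration | evidence) = 0.01936 / 0.19526 ≈ 0.099.

0.099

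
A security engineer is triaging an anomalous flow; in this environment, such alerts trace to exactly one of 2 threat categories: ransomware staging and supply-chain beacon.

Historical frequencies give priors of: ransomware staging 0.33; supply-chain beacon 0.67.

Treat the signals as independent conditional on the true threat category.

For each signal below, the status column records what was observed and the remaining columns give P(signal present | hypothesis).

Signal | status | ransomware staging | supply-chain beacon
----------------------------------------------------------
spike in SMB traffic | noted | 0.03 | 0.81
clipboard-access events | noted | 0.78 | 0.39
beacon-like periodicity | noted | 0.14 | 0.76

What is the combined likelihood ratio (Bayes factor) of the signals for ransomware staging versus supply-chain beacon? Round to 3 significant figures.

Take the product of per-signal likelihoods under each hypothesis, then divide.
  ransomware staging: 0.03 × 0.78 × 0.14 = 0.003276
  supply-chain beacon: 0.81 × 0.39 × 0.76 = 0.24008
Bayes factor = 0.003276 / 0.24008 ≈ 0.0136

0.0136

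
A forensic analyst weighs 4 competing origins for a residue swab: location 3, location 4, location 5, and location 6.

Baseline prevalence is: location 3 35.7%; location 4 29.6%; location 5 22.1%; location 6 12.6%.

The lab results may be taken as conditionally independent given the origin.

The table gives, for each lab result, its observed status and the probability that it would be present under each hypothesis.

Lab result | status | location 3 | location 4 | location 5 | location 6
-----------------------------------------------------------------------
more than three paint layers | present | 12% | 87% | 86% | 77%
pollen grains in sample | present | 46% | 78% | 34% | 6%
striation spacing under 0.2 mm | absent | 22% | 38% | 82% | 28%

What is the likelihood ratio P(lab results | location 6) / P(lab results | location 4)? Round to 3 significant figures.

0.0791

Joint likelihood of the lab result pattern under each hypothesis (using 1 − P(present | H) for each absent lab result):
  location 6: 0.77 × 0.06 × (1 − 0.28) = 0.033264
  location 4: 0.87 × 0.78 × (1 − 0.38) = 0.42073
Bayes factor = 0.033264 / 0.42073 ≈ 0.0791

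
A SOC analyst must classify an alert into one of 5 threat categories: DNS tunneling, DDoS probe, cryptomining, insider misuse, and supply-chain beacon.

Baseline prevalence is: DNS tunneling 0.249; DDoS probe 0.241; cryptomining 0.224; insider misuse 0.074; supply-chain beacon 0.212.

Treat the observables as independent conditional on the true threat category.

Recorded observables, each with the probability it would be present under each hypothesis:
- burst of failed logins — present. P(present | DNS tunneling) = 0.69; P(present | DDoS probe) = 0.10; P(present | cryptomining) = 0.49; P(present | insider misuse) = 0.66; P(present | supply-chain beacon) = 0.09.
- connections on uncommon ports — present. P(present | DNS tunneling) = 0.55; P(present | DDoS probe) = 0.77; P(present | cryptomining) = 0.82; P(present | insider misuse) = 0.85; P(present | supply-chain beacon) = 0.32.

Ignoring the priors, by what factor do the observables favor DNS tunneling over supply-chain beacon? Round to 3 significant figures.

13.2

Take the product of per-observable likelihoods under each hypothesis, then divide.
  DNS tunneling: 0.69 × 0.55 = 0.3795
  supply-chain beacon: 0.09 × 0.32 = 0.0288
Bayes factor = 0.3795 / 0.0288 ≈ 13.2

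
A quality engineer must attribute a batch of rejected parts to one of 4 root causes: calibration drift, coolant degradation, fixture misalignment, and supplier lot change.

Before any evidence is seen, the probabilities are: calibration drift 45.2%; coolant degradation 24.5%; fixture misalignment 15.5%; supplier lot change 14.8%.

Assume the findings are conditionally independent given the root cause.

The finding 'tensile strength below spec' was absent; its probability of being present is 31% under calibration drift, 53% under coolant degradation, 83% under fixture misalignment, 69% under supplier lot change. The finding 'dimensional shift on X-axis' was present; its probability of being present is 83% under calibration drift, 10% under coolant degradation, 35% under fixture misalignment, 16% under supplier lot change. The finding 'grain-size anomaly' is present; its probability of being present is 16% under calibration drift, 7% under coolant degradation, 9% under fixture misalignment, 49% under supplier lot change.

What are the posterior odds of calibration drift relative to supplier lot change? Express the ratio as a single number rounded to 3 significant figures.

The normalizing constant cancels in an odds ratio, so compute prior × likelihood for the two hypotheses only (using 1 − P(present | H) for each absent finding):
  calibration drift: 0.452 × (1 − 0.31) × 0.83 × 0.16 = 0.041418
  supplier lot change: 0.148 × (1 − 0.69) × 0.16 × 0.49 = 0.003597
Posterior odds = 0.041418 / 0.003597 ≈ 11.5.

11.5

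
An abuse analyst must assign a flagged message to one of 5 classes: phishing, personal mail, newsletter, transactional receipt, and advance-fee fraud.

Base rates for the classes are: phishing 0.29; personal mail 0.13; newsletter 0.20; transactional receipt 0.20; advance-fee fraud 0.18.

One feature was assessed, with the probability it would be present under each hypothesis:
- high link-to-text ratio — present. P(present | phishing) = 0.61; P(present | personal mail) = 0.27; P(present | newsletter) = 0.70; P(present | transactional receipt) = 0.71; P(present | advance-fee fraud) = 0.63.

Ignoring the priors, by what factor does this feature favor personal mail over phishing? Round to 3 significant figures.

The Bayes factor is the ratio of the two likelihoods.
  personal mail: 0.27
  phishing: 0.61
Bayes factor = 0.27 / 0.61 ≈ 0.443

0.443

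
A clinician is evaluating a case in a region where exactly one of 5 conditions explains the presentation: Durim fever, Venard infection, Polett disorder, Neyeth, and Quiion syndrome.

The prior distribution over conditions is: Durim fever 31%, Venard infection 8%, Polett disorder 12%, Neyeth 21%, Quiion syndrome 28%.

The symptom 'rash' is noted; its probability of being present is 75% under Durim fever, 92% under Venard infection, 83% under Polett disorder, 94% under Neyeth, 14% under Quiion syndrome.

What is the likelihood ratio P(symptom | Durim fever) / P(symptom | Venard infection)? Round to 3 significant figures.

0.815

The Bayes factor is the ratio of the two likelihoods.
  Durim fever: 0.75
  Venard infection: 0.92
Bayes factor = 0.75 / 0.92 ≈ 0.815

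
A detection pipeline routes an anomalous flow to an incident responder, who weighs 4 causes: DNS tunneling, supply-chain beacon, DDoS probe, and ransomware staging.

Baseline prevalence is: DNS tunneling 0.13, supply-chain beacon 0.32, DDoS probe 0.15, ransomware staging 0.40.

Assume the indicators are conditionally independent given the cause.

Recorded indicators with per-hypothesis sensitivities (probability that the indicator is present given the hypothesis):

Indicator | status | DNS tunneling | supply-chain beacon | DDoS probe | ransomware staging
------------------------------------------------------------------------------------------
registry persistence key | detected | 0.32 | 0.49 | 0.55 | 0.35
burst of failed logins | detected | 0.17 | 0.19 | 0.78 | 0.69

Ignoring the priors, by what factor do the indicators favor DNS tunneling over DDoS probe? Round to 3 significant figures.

Take the product of per-indicator likelihoods under each hypothesis, then divide.
  DNS tunneling: 0.32 × 0.17 = 0.0544
  DDoS probe: 0.55 × 0.78 = 0.429
Bayes factor = 0.0544 / 0.429 ≈ 0.127

0.127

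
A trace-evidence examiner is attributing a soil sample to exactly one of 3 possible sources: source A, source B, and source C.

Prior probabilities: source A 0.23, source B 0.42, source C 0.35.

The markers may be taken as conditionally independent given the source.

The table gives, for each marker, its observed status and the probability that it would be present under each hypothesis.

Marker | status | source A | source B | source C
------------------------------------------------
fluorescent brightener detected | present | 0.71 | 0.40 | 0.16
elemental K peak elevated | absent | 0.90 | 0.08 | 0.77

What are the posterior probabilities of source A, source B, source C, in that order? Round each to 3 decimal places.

For each hypothesis, the unnormalized posterior weight is prior × product of the marker likelihoods (using 1 − P(present | H) for each absent marker):
  source A: 0.23 × 0.71 × (1 − 0.90) = 0.01633
  source B: 0.42 × 0.40 × (1 − 0.08) = 0.15456
  source C: 0.35 × 0.16 × (1 − 0.77) = 0.01288
The unnormalized weights sum to 0.18377.
P(source A | evidence) = 0.01633 / 0.18377 ≈ 0.089
P(source B | evidence) = 0.15456 / 0.18377 ≈ 0.841
P(source C | evidence) = 0.01288 / 0.18377 ≈ 0.070

0.089, 0.841, 0.070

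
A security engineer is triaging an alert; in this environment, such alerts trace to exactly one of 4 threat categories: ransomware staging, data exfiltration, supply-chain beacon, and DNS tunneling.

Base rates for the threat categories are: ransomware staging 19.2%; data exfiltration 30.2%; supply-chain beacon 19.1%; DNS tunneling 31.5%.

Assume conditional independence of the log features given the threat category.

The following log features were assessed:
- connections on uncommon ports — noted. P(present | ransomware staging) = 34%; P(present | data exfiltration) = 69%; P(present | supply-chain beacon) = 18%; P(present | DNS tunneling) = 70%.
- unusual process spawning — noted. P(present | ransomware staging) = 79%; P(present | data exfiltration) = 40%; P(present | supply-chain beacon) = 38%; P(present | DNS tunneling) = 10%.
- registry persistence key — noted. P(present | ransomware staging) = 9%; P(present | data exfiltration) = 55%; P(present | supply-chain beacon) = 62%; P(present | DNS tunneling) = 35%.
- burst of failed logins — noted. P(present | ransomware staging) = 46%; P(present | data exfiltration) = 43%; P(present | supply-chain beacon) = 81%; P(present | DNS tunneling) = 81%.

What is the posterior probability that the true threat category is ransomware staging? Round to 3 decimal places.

0.062

For each hypothesis, the unnormalized posterior weight is prior × product of the log feature likelihoods:
  ransomware staging: 0.192 × 0.34 × 0.79 × 0.09 × 0.46 = 0.002135
  data exfiltration: 0.302 × 0.69 × 0.40 × 0.55 × 0.43 = 0.019713
  supply-chain beacon: 0.191 × 0.18 × 0.38 × 0.62 × 0.81 = 0.0065609
  DNS tunneling: 0.315 × 0.70 × 0.10 × 0.35 × 0.81 = 0.0062512
The unnormalized weights sum to 0.03466.
P(ransomware staging | evidence) = 0.002135 / 0.03466 ≈ 0.062.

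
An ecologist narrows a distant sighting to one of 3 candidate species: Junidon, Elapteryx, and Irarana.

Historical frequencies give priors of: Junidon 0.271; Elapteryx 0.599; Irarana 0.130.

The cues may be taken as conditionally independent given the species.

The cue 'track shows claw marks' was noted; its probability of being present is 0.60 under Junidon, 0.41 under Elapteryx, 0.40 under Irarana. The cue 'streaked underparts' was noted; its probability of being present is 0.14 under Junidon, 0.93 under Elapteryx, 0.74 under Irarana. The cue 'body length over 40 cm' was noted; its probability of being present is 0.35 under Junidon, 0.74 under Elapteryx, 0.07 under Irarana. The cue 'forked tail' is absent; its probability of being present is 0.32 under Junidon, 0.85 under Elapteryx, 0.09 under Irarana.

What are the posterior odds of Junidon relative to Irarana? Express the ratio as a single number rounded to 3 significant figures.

2.21

The normalizing constant cancels in an odds ratio, so compute prior × likelihood for the two hypotheses only (using 1 − P(present | H) for each absent cue):
  Junidon: 0.271 × 0.60 × 0.14 × 0.35 × (1 − 0.32) = 0.0054178
  Irarana: 0.130 × 0.40 × 0.74 × 0.07 × (1 − 0.09) = 0.0024512
Odds(Junidon : Irarana) = 0.0054178 / 0.0024512 ≈ 2.21.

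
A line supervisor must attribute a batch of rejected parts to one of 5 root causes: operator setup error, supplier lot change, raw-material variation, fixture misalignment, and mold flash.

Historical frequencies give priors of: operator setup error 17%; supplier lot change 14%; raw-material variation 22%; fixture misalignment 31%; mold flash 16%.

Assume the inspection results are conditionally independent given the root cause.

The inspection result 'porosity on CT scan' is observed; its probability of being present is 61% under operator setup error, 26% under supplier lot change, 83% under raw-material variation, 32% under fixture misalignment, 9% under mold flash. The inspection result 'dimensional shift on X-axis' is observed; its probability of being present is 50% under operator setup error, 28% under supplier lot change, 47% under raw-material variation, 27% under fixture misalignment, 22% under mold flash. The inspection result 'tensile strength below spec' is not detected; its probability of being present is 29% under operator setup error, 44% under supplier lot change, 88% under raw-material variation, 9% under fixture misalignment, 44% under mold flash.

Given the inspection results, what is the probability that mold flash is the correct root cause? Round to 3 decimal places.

0.022

By Bayes' rule with conditional independence, the unnormalized weight for each hypothesis is prior × ∏ likelihoods (using 1 − P(present | H) for each absent inspection result):
  operator setup error: 0.17 × 0.61 × 0.50 × (1 − 0.29) = 0.036813
  supplier lot change: 0.14 × 0.26 × 0.28 × (1 − 0.44) = 0.0057075
  raw-material variation: 0.22 × 0.83 × 0.47 × (1 − 0.88) = 0.010299
  fixture misalignment: 0.31 × 0.32 × 0.27 × (1 − 0.09) = 0.024373
  mold flash: 0.16 × 0.09 × 0.22 × (1 − 0.44) = 0.0017741
The unnormalized weights sum to 0.078967.
P(mold flash | evidence) = 0.0017741 / 0.078967 ≈ 0.022.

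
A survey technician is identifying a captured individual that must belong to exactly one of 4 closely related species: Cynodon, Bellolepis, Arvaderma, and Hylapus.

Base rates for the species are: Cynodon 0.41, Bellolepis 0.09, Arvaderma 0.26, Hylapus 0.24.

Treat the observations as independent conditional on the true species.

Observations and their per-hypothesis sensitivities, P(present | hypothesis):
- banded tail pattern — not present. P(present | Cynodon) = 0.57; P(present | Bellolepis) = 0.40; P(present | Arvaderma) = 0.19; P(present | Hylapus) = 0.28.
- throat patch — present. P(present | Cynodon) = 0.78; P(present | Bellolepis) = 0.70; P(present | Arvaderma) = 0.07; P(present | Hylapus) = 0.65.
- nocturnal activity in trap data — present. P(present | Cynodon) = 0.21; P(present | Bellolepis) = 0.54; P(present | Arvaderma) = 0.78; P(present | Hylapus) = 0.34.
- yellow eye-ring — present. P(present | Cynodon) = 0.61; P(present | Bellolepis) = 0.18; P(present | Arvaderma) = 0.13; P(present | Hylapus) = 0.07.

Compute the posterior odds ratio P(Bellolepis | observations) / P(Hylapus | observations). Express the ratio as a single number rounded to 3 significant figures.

The normalizing constant cancels in an odds ratio, so compute prior × likelihood for the two hypotheses only (using 1 − P(present | H) for each absent observation):
  Bellolepis: 0.09 × (1 − 0.40) × 0.70 × 0.54 × 0.18 = 0.0036742
  Hylapus: 0.24 × (1 − 0.28) × 0.65 × 0.34 × 0.07 = 0.0026732
Posterior odds = 0.0036742 / 0.0026732 ≈ 1.37.

1.37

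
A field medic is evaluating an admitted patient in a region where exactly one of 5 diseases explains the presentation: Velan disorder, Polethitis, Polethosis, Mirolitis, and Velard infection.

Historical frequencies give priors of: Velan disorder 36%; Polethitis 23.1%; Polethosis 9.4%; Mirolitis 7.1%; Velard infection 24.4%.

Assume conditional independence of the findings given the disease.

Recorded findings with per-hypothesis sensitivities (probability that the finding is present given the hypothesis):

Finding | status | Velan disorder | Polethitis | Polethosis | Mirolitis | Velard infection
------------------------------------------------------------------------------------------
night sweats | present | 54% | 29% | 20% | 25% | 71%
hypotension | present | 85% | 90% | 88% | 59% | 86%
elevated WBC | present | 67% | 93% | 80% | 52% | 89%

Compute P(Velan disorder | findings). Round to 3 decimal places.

Multiply each prior by the joint likelihood of the evidence pattern:
  Velan disorder: 0.360 × 0.54 × 0.85 × 0.67 = 0.11071
  Polethitis: 0.231 × 0.29 × 0.90 × 0.93 = 0.056071
  Polethosis: 0.094 × 0.20 × 0.88 × 0.80 = 0.013235
  Mirolitis: 0.071 × 0.25 × 0.59 × 0.52 = 0.0054457
  Velard infection: 0.244 × 0.71 × 0.86 × 0.89 = 0.1326
The unnormalized weights sum to 0.31806.
P(Velan disorder | evidence) = 0.11071 / 0.31806 ≈ 0.348.

0.348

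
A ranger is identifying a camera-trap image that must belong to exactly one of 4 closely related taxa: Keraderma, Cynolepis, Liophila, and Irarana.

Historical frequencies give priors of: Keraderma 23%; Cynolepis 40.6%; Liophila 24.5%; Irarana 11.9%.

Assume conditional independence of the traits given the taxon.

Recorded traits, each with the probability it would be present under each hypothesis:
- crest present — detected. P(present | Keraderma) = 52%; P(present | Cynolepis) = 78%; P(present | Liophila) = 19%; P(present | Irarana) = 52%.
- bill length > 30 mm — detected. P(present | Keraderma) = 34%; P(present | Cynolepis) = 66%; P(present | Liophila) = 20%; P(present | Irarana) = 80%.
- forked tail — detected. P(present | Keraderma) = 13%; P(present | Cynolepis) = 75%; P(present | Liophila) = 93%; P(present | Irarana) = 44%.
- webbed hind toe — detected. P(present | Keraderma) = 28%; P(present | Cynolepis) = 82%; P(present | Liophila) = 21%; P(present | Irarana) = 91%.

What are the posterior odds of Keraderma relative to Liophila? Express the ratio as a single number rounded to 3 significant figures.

The normalizing constant cancels in an odds ratio, so compute prior × likelihood for the two hypotheses only:
  Keraderma: 0.230 × 0.52 × 0.34 × 0.13 × 0.28 = 0.0014802
  Liophila: 0.245 × 0.19 × 0.20 × 0.93 × 0.21 = 0.0018182
Odds(Keraderma : Liophila) = 0.0014802 / 0.0018182 ≈ 0.814.

0.814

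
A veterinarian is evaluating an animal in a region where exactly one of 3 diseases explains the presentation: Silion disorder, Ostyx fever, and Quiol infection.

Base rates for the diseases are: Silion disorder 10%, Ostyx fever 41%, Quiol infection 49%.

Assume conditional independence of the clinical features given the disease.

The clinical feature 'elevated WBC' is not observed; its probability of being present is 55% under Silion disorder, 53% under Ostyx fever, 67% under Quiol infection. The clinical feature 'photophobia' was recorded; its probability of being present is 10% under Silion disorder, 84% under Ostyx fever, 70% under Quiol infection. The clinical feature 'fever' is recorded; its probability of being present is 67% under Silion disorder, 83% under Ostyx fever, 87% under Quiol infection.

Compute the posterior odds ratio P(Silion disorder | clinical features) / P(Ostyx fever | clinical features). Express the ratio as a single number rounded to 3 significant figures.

0.0224

Unnormalized posterior weight (prior times the clinical feature likelihoods) for each of the two hypotheses (using 1 − P(present | H) for each absent clinical feature):
  Silion disorder: 0.10 × (1 − 0.55) × 0.10 × 0.67 = 0.003015
  Ostyx fever: 0.41 × (1 − 0.53) × 0.84 × 0.83 = 0.13435
Odds(Silion disorder : Ostyx fever) = 0.003015 / 0.13435 ≈ 0.0224.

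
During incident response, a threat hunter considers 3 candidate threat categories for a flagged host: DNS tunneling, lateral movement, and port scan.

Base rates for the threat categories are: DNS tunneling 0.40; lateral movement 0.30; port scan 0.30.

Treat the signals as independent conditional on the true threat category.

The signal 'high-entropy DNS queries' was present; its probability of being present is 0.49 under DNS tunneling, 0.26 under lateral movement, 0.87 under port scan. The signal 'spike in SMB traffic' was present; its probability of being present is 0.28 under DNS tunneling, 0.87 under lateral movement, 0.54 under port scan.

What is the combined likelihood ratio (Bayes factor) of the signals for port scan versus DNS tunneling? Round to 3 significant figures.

The Bayes factor is the ratio of the joint likelihoods of the signal pattern under the two hypotheses.
  port scan: 0.87 × 0.54 = 0.4698
  DNS tunneling: 0.49 × 0.28 = 0.1372
Bayes factor = 0.4698 / 0.1372 ≈ 3.42

3.42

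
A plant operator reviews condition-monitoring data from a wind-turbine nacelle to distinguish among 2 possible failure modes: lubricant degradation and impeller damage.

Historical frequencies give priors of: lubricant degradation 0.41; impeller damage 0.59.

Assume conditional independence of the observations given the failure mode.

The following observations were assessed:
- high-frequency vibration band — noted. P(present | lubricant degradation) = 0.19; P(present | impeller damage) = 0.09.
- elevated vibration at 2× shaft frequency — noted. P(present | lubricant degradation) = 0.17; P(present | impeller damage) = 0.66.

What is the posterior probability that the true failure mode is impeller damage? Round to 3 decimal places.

0.726

Multiply each prior by the joint likelihood of the evidence pattern:
  lubricant degradation: 0.41 × 0.19 × 0.17 = 0.013243
  impeller damage: 0.59 × 0.09 × 0.66 = 0.035046
Marginal likelihood of the evidence = 0.048289.
P(impeller damage | evidence) = 0.035046 / 0.048289 ≈ 0.726.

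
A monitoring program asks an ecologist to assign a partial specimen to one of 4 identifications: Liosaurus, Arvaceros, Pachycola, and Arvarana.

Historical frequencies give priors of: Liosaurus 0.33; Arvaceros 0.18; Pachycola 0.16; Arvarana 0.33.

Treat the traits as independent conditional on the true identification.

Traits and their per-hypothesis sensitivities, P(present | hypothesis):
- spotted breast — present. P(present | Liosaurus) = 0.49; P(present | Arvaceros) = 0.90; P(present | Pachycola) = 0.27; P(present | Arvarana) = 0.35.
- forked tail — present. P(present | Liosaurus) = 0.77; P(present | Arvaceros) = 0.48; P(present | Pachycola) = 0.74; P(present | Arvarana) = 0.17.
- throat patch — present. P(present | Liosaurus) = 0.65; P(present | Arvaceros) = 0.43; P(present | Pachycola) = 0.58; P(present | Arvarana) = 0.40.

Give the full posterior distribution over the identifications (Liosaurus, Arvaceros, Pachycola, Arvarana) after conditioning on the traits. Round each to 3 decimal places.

0.575, 0.238, 0.132, 0.056

Multiply each prior by the joint likelihood of the trait pattern:
  Liosaurus: 0.33 × 0.49 × 0.77 × 0.65 = 0.080931
  Arvaceros: 0.18 × 0.90 × 0.48 × 0.43 = 0.033437
  Pachycola: 0.16 × 0.27 × 0.74 × 0.58 = 0.018541
  Arvarana: 0.33 × 0.35 × 0.17 × 0.40 = 0.007854
Marginal likelihood of the evidence = 0.14076.
P(Liosaurus | evidence) = 0.080931 / 0.14076 ≈ 0.575
P(Arvaceros | evidence) = 0.033437 / 0.14076 ≈ 0.238
P(Pachycola | evidence) = 0.018541 / 0.14076 ≈ 0.132
P(Arvarana | evidence) = 0.007854 / 0.14076 ≈ 0.056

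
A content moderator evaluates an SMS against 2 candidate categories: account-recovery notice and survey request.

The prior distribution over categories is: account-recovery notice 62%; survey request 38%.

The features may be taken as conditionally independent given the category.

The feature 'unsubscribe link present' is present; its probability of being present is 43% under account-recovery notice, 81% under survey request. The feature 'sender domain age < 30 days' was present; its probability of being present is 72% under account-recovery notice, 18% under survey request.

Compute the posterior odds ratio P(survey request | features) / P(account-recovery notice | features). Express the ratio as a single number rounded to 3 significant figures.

0.289

The normalizing constant cancels in an odds ratio, so compute prior × likelihood for the two hypotheses only:
  survey request: 0.38 × 0.81 × 0.18 = 0.055404
  account-recovery notice: 0.62 × 0.43 × 0.72 = 0.19195
Odds(survey request : account-recovery notice) = 0.055404 / 0.19195 ≈ 0.289.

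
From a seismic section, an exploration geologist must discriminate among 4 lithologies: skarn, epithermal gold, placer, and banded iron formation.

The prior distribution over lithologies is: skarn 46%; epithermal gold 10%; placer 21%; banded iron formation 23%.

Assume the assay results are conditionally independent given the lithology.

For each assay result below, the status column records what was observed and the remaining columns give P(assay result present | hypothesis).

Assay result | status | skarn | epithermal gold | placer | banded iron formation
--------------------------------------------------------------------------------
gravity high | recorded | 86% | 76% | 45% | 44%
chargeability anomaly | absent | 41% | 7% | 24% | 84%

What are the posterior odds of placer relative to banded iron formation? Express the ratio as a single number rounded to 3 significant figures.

4.44

The normalizing constant cancels in an odds ratio, so compute prior × likelihood for the two hypotheses only (using 1 − P(present | H) for each absent assay result):
  placer: 0.21 × 0.45 × (1 − 0.24) = 0.07182
  banded iron formation: 0.23 × 0.44 × (1 − 0.84) = 0.016192
Odds(placer : banded iron formation) = 0.07182 / 0.016192 ≈ 4.44.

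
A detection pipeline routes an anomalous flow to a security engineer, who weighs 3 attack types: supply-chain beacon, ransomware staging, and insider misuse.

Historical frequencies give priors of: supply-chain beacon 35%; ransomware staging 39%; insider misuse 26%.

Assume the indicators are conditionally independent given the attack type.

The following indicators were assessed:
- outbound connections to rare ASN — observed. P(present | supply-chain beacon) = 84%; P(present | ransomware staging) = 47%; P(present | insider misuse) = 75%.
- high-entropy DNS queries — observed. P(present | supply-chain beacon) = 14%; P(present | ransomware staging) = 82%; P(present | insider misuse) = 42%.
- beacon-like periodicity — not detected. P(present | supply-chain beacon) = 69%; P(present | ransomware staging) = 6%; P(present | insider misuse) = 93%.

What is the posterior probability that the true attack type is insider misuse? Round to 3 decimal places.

0.036

By Bayes' rule with conditional independence, the unnormalized weight for each hypothesis is prior × ∏ likelihoods (using 1 − P(present | H) for each absent indicator):
  supply-chain beacon: 0.35 × 0.84 × 0.14 × (1 − 0.69) = 0.01276
  ransomware staging: 0.39 × 0.47 × 0.82 × (1 − 0.06) = 0.14129
  insider misuse: 0.26 × 0.75 × 0.42 × (1 − 0.93) = 0.005733
Marginal likelihood of the evidence = 0.15978.
P(insider misuse | evidence) = 0.005733 / 0.15978 ≈ 0.036.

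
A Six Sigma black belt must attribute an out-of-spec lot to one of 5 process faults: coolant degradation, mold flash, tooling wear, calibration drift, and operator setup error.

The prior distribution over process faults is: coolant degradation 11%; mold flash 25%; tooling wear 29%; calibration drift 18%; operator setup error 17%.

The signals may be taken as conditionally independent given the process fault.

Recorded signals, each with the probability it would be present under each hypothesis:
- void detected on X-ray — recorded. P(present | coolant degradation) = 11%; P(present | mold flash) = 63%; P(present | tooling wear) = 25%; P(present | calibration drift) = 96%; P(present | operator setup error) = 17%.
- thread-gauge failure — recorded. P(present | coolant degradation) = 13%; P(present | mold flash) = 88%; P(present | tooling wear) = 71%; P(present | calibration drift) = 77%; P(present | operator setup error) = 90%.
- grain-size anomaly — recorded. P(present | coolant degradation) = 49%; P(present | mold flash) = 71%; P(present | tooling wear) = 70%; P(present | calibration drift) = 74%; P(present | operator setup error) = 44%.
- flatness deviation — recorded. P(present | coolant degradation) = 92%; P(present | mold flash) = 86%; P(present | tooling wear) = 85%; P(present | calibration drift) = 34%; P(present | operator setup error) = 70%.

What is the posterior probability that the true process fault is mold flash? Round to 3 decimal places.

0.537

For each hypothesis, the unnormalized posterior weight is prior × product of the signal likelihoods:
  coolant degradation: 0.11 × 0.11 × 0.13 × 0.49 × 0.92 = 0.00070911
  mold flash: 0.25 × 0.63 × 0.88 × 0.71 × 0.86 = 0.084629
  tooling wear: 0.29 × 0.25 × 0.71 × 0.70 × 0.85 = 0.030628
  calibration drift: 0.18 × 0.96 × 0.77 × 0.74 × 0.34 = 0.033477
  operator setup error: 0.17 × 0.17 × 0.90 × 0.44 × 0.70 = 0.0080111
Normalizing constant Z = 0.00070911 + 0.084629 + 0.030628 + 0.033477 + 0.0080111 = 0.15745.
P(mold flash | evidence) = 0.084629 / 0.15745 ≈ 0.537.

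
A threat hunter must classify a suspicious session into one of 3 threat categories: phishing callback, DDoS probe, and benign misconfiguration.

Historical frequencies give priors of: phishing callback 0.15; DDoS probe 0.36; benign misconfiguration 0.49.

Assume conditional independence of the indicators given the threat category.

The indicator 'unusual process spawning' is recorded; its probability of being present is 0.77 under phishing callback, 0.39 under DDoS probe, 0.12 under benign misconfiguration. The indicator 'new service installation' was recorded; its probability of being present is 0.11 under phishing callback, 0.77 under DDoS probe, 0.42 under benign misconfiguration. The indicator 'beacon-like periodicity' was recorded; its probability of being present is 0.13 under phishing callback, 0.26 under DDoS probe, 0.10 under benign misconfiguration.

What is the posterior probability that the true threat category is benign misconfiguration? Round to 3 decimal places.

0.077

For each hypothesis, the unnormalized posterior weight is prior × product of the indicator likelihoods:
  phishing callback: 0.15 × 0.77 × 0.11 × 0.13 = 0.0016516
  DDoS probe: 0.36 × 0.39 × 0.77 × 0.26 = 0.028108
  benign misconfiguration: 0.49 × 0.12 × 0.42 × 0.10 = 0.0024696
The unnormalized weights sum to 0.032229.
P(benign misconfiguration | evidence) = 0.0024696 / 0.032229 ≈ 0.077.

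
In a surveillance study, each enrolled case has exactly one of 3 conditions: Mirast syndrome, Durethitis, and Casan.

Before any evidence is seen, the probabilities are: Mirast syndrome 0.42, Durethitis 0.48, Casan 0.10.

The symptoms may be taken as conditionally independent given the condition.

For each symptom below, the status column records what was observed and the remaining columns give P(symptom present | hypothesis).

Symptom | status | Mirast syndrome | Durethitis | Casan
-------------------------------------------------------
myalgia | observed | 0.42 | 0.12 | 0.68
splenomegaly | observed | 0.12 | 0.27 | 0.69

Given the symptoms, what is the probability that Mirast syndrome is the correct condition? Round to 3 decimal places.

Multiply each prior by the joint likelihood of the symptom pattern:
  Mirast syndrome: 0.42 × 0.42 × 0.12 = 0.021168
  Durethitis: 0.48 × 0.12 × 0.27 = 0.015552
  Casan: 0.10 × 0.68 × 0.69 = 0.04692
Normalizing constant Z = 0.021168 + 0.015552 + 0.04692 = 0.08364.
P(Mirast syndrome | evidence) = 0.021168 / 0.08364 ≈ 0.253.

0.253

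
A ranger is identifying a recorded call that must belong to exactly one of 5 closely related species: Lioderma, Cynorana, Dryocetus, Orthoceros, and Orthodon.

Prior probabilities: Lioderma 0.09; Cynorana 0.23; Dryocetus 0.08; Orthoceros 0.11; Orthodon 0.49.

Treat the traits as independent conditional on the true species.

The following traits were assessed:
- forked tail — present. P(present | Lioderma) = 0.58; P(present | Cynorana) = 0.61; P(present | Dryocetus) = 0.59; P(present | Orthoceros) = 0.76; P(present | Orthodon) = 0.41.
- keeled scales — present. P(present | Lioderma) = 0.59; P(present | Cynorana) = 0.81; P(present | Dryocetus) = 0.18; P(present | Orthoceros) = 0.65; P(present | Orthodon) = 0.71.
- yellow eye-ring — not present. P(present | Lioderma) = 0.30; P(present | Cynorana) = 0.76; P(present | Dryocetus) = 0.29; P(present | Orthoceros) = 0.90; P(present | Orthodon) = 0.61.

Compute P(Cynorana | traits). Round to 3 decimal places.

0.235

By Bayes' rule with conditional independence, the unnormalized weight for each hypothesis is prior × ∏ likelihoods (using 1 − P(present | H) for each absent trait):
  Lioderma: 0.09 × 0.58 × 0.59 × (1 − 0.30) = 0.021559
  Cynorana: 0.23 × 0.61 × 0.81 × (1 − 0.76) = 0.027274
  Dryocetus: 0.08 × 0.59 × 0.18 × (1 − 0.29) = 0.0060322
  Orthoceros: 0.11 × 0.76 × 0.65 × (1 − 0.90) = 0.005434
  Orthodon: 0.49 × 0.41 × 0.71 × (1 − 0.61) = 0.055629
The unnormalized weights sum to 0.11593.
P(Cynorana | evidence) = 0.027274 / 0.11593 ≈ 0.235.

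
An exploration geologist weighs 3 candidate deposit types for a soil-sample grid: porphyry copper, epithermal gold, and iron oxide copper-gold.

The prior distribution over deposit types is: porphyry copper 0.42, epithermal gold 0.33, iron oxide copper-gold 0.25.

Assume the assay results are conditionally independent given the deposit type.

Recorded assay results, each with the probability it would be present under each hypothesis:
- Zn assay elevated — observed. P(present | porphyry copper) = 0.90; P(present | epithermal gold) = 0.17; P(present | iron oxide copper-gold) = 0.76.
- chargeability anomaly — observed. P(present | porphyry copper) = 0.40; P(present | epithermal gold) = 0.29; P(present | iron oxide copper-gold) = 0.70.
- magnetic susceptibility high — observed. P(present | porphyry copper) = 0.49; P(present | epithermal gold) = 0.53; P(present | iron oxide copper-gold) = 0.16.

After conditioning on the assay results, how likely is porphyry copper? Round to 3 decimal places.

0.712

For each hypothesis, the unnormalized posterior weight is prior × product of the assay result likelihoods:
  porphyry copper: 0.42 × 0.90 × 0.40 × 0.49 = 0.074088
  epithermal gold: 0.33 × 0.17 × 0.29 × 0.53 = 0.0086226
  iron oxide copper-gold: 0.25 × 0.76 × 0.70 × 0.16 = 0.02128
Marginal likelihood of the evidence = 0.10399.
P(porphyry copper | evidence) = 0.074088 / 0.10399 ≈ 0.712.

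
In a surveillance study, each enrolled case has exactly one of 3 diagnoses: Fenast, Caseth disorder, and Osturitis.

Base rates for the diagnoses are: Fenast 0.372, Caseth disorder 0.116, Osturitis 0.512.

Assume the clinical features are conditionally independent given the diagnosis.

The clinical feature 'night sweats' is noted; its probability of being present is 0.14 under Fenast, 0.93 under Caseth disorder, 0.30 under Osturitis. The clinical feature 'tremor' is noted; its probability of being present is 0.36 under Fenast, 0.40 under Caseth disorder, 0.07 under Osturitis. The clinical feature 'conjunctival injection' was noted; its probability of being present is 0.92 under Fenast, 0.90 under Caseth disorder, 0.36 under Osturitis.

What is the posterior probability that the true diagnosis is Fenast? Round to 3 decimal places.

Multiply each prior by the joint likelihood of the clinical feature pattern:
  Fenast: 0.372 × 0.14 × 0.36 × 0.92 = 0.017249
  Caseth disorder: 0.116 × 0.93 × 0.40 × 0.90 = 0.038837
  Osturitis: 0.512 × 0.30 × 0.07 × 0.36 = 0.0038707
The unnormalized weights sum to 0.059956.
P(Fenast | evidence) = 0.017249 / 0.059956 ≈ 0.288.

0.288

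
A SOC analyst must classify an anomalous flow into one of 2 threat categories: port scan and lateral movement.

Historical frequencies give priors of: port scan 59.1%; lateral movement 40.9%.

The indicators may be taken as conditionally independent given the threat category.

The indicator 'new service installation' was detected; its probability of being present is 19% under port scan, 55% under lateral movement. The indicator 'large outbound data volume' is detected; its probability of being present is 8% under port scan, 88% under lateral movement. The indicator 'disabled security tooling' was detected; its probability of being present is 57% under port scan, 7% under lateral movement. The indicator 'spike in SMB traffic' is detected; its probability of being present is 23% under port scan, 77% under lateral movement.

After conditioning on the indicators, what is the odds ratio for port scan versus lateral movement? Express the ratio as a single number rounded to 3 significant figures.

The normalizing constant cancels in an odds ratio, so compute prior × likelihood for the two hypotheses only:
  port scan: 0.591 × 0.19 × 0.08 × 0.57 × 0.23 = 0.0011777
  lateral movement: 0.409 × 0.55 × 0.88 × 0.07 × 0.77 = 0.01067
Posterior odds = 0.0011777 / 0.01067 ≈ 0.110.

0.110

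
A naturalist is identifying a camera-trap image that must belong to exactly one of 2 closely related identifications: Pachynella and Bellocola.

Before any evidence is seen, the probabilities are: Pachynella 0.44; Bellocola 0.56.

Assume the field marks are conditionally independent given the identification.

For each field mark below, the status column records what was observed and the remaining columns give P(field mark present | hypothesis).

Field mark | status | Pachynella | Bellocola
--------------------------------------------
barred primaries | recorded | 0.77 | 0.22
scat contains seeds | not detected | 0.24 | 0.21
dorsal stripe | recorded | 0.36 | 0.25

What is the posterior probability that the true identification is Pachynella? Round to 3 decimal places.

Multiply each prior by the joint likelihood of the field mark pattern (using 1 − P(present | H) for each absent field mark):
  Pachynella: 0.44 × 0.77 × (1 − 0.24) × 0.36 = 0.092696
  Bellocola: 0.56 × 0.22 × (1 − 0.21) × 0.25 = 0.024332
Marginal likelihood of the evidence = 0.11703.
P(Pachynella | evidence) = 0.092696 / 0.11703 ≈ 0.792.

0.792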